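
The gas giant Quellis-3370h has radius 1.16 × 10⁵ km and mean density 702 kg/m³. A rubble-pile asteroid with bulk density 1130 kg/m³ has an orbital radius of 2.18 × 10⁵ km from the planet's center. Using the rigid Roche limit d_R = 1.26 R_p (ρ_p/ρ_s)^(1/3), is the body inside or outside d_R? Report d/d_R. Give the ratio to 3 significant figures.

outside; d/d_R ≈ 1.75

d_R = 1.26 × (1.16 × 10⁵ km) × (702/1130)^(1/3) = 1.247 × 10⁵ km
d/d_R = (2.18 × 10⁵) / (1.247 × 10⁵) = 1.75
Since d/d_R > 1, the body is outside the Roche limit.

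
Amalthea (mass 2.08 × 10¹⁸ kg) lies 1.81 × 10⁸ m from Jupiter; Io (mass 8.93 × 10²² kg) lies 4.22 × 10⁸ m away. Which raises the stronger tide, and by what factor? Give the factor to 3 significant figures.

Tidal stretch scales as M/d³; compute that for each body.
Amalthea: (2.08 × 10¹⁸) / (1.81 × 10⁸)³ = 3.508 × 10⁻⁷
Io: (8.93 × 10²²) / (4.22 × 10⁸)³ = 1.188 × 10⁻³
Ratio (larger/smaller) = 3390

Io, by a factor of ≈ 3390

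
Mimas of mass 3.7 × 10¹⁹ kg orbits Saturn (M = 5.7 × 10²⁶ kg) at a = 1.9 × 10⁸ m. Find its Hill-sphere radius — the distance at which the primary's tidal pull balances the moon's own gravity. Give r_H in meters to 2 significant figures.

5.3 × 10⁵ m

r_H ≈ a (m/3M)^(1/3)
    = (1.9 × 10⁸) × (3.7 × 10¹⁹ / (3 × 5.7 × 10²⁶))^(1/3)
    = 5.3 × 10⁵ m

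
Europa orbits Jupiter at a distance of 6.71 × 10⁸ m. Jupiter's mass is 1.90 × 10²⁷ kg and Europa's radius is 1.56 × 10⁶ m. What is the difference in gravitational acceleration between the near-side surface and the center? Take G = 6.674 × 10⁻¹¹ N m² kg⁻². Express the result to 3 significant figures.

1.31 × 10⁻³ m/s²

Δa = 2GMr/d³
   = 2 × (6.674 × 10⁻¹¹) × (1.90 × 10²⁷) × (1.56 × 10⁶) / (6.71 × 10⁸)³
   = 1.31 × 10⁻³ m/s²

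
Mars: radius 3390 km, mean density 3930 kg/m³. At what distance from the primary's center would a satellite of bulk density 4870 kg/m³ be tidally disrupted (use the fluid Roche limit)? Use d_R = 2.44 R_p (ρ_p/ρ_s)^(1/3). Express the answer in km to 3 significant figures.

d_R = 2.44 × 3390 km × (3930/4870)^(1/3)
    = 7700 km

7700 km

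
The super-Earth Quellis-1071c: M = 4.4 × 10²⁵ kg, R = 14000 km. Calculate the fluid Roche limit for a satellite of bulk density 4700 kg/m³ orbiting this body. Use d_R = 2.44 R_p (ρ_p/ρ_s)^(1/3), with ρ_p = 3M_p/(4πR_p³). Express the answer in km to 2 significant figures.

32000 km

ρ_p = 3M_p/(4πR_p³) = 3 × (4.4 × 10²⁵) / (4π × (1.4 × 10⁷ m)³) = 3800 kg/m³
d_R = 2.44 × 14000 km × (3800/4700)^(1/3)
    = 32000 km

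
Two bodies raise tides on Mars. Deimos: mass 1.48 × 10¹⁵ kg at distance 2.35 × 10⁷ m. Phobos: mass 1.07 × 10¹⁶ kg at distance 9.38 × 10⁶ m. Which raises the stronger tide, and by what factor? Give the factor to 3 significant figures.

Phobos, by a factor of ≈ 114

Compare M/d³ for the two perturbers:
Deimos: (1.48 × 10¹⁵) / (2.35 × 10⁷)³ = 1.140 × 10⁻⁷
Phobos: (1.07 × 10¹⁶) / (9.38 × 10⁶)³ = 1.297 × 10⁻⁵
Ratio (larger/smaller) = 114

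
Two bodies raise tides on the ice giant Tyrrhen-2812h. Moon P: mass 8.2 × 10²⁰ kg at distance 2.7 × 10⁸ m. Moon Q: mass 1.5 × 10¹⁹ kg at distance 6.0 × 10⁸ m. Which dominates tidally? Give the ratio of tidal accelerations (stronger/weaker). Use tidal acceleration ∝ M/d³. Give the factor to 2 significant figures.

Moon P, by a factor of ≈ 600

The tide-raising term goes as M/d³ (the gradient of a 1/d² field).
Moon P: (8.2 × 10²⁰) / (2.7 × 10⁸)³ = 4.166 × 10⁻⁵
Moon Q: (1.5 × 10¹⁹) / (6.0 × 10⁸)³ = 6.944 × 10⁻⁸
Ratio (larger/smaller) = 600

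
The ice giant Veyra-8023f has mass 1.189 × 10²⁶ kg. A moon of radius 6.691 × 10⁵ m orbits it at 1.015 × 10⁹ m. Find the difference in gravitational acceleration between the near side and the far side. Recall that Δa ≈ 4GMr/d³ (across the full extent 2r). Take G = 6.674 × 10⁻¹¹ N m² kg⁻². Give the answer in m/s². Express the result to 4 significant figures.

2.031 × 10⁻⁵ m/s²

Δg = 4GMr/d³
   = 4 × (6.674 × 10⁻¹¹) × (1.189 × 10²⁶) × (6.691 × 10⁵) / (1.015 × 10⁹)³
   = 2.031 × 10⁻⁵ m/s²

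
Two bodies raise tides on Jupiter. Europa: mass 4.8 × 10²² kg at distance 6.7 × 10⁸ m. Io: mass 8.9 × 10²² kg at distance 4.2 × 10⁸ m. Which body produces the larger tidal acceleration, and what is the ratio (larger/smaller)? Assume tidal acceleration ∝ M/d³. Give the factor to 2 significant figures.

The tide-raising term goes as M/d³ (the gradient of a 1/d² field).
Europa: (4.8 × 10²²) / (6.7 × 10⁸)³ = 1.596 × 10⁻⁴
Io: (8.9 × 10²²) / (4.2 × 10⁸)³ = 1.201 × 10⁻³
Ratio (larger/smaller) = 7.5

Io, by a factor of ≈ 7.5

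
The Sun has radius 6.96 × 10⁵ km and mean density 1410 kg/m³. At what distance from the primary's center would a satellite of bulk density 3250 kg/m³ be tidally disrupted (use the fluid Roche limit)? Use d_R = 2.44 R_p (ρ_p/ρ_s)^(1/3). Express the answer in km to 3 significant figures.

d_R = 2.44 × 6.96 × 10⁵ km × (1410/3250)^(1/3)
    = 1.29 × 10⁶ km

1.29 × 10⁶ km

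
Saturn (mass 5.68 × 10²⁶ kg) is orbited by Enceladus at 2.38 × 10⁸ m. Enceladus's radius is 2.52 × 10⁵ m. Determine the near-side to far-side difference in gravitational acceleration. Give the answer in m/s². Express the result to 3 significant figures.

Δa = 4GMr/d³
   = 4 × (6.674 × 10⁻¹¹) × (5.68 × 10²⁶) × (2.52 × 10⁵) / (2.38 × 10⁸)³
   = 2.83 × 10⁻³ m/s²

2.83 × 10⁻³ m/s²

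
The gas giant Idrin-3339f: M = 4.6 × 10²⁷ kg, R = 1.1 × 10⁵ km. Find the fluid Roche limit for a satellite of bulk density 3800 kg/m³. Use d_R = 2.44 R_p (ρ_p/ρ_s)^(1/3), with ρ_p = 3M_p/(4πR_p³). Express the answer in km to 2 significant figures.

ρ_p = 3M_p/(4πR_p³) = 3 × (4.6 × 10²⁷) / (4π × (1.1 × 10⁸ m)³) = 830 kg/m³
d_R = 2.44 × 1.1 × 10⁵ km × (830/3800)^(1/3)
    = 1.6 × 10⁵ km

1.6 × 10⁵ km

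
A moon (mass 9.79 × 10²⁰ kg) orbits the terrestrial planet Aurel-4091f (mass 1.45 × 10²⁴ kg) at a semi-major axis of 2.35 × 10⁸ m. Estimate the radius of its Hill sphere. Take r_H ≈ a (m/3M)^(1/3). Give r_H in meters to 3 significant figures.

1.43 × 10⁷ m

r_H ≈ a (m/3M)^(1/3)
    = (2.35 × 10⁸) × (9.79 × 10²⁰ / (3 × 1.45 × 10²⁴))^(1/3)
    = 1.43 × 10⁷ m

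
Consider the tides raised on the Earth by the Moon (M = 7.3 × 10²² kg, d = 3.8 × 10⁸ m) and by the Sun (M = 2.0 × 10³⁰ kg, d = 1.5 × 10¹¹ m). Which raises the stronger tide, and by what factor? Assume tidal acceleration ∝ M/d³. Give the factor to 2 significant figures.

The tide-raising term goes as M/d³ (the gradient of a 1/d² field).
The Moon: (7.3 × 10²²) / (3.8 × 10⁸)³ = 1.330 × 10⁻³
The Sun: (2.0 × 10³⁰) / (1.5 × 10¹¹)³ = 5.926 × 10⁻⁴
Ratio (larger/smaller) = 2.2

The Moon, by a factor of ≈ 2.2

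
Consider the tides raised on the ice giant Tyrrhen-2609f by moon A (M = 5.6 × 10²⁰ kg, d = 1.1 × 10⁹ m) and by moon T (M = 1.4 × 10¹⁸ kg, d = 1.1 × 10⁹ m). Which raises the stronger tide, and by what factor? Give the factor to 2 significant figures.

Compare M/d³ for the two perturbers:
Moon A: (5.6 × 10²⁰) / (1.1 × 10⁹)³ = 4.207 × 10⁻⁷
Moon T: (1.4 × 10¹⁸) / (1.1 × 10⁹)³ = 1.052 × 10⁻⁹
Ratio (larger/smaller) = 400

Moon A, by a factor of ≈ 400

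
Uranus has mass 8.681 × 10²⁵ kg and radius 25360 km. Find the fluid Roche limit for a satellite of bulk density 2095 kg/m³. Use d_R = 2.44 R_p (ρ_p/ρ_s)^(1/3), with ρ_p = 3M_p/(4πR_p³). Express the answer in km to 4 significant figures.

52380 km

ρ_p = 3M_p/(4πR_p³) = 3 × (8.681 × 10²⁵) / (4π × (2.536 × 10⁷ m)³) = 1271 kg/m³
d_R = 2.44 × 25360 km × (1271/2095)^(1/3)
    = 52380 km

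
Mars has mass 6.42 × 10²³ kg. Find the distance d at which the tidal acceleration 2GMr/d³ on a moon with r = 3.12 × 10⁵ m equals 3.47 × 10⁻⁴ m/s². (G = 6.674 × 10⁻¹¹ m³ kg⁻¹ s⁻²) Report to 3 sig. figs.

4.26 × 10⁷ m

2GMr/d³ = a_tidal  ⇒  d = (2GMr / a_tidal)^(1/3)
d = (2 × 6.674×10⁻¹¹ × (6.42 × 10²³) × (3.12 × 10⁵) / (3.47 × 10⁻⁴))^(1/3)
  = 4.26 × 10⁷ m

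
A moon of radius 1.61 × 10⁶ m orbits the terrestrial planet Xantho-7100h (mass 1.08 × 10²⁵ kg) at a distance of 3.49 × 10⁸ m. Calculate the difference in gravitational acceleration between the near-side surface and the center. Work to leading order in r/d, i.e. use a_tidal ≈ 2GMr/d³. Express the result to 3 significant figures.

Δa = 2GMr/d³
   = 2 × (6.674 × 10⁻¹¹) × (1.08 × 10²⁵) × (1.61 × 10⁶) / (3.49 × 10⁸)³
   = 5.46 × 10⁻⁵ m/s²

5.46 × 10⁻⁵ m/s²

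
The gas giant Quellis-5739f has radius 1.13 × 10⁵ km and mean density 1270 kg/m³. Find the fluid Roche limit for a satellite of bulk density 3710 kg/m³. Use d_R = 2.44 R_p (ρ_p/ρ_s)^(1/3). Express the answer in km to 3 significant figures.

1.93 × 10⁵ km

d_R = 2.44 × 1.13 × 10⁵ km × (1270/3710)^(1/3)
    = 1.93 × 10⁵ km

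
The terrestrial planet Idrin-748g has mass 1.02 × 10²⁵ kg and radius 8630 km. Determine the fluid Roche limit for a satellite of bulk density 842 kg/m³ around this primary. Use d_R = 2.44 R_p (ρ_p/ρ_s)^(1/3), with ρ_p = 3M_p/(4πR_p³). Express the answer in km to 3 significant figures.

34800 km

ρ_p = 3M_p/(4πR_p³) = 3 × (1.02 × 10²⁵) / (4π × (8.63 × 10⁶ m)³) = 3790 kg/m³
d_R = 2.44 × 8630 km × (3790/842)^(1/3)
    = 34800 km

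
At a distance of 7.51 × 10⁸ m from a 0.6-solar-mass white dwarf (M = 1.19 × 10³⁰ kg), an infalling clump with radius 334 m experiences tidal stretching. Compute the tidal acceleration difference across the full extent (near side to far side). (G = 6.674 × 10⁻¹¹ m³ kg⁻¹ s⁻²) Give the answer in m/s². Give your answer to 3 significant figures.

2.51 × 10⁻⁴ m/s²

Near-to-far spans 2r, so the tidal difference is twice the near-to-center value: 4GMr/d³.
a_tidal = 4GMr/d³
        = 4 × (6.674 × 10⁻¹¹) × (1.19 × 10³⁰) × (334) / (7.51 × 10⁸)³
        = 2.51 × 10⁻⁴ m/s²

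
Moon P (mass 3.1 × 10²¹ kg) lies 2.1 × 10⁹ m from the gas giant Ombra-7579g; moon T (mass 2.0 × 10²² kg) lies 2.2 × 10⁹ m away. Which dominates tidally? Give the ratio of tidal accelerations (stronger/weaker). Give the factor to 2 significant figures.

The tide-raising term goes as M/d³ (the gradient of a 1/d² field).
Moon P: (3.1 × 10²¹) / (2.1 × 10⁹)³ = 3.347 × 10⁻⁷
Moon T: (2.0 × 10²²) / (2.2 × 10⁹)³ = 1.878 × 10⁻⁶
Ratio (larger/smaller) = 5.6

Moon T, by a factor of ≈ 5.6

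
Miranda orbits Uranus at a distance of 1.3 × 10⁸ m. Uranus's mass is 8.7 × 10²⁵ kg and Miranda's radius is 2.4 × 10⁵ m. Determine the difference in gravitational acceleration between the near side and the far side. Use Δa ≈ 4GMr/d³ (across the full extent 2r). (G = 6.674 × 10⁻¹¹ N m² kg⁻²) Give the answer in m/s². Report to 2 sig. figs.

2.5 × 10⁻³ m/s²

Δa = 4GMr/d³
   = 4 × (6.674 × 10⁻¹¹) × (8.7 × 10²⁵) × (2.4 × 10⁵) / (1.3 × 10⁸)³
   = 2.5 × 10⁻³ m/s²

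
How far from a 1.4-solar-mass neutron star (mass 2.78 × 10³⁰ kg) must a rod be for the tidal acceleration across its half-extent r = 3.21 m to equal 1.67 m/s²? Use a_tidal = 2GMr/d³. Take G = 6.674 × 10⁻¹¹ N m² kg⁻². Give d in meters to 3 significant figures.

8.93 × 10⁶ m

2GMr/d³ = a_tidal  ⇒  d = (2GMr / a_tidal)^(1/3)
d = (2 × 6.674×10⁻¹¹ × (2.78 × 10³⁰) × (3.21) / (1.67))^(1/3)
  = 8.93 × 10⁶ m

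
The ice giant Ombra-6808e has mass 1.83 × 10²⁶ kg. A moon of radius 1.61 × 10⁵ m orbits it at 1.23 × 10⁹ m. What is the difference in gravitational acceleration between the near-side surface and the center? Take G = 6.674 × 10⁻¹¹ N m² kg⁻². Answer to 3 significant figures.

2.11 × 10⁻⁶ m/s²

Δa = 2GMr/d³
   = 2 × (6.674 × 10⁻¹¹) × (1.83 × 10²⁶) × (1.61 × 10⁵) / (1.23 × 10⁹)³
   = 2.11 × 10⁻⁶ m/s²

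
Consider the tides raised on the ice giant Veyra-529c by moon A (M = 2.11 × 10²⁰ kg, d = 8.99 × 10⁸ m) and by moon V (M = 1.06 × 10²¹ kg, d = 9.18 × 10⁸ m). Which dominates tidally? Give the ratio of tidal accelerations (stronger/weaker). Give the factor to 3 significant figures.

Moon V, by a factor of ≈ 4.72

Compare M/d³ for the two perturbers:
Moon A: (2.11 × 10²⁰) / (8.99 × 10⁸)³ = 2.904 × 10⁻⁷
Moon V: (1.06 × 10²¹) / (9.18 × 10⁸)³ = 1.370 × 10⁻⁶
Ratio (larger/smaller) = 4.72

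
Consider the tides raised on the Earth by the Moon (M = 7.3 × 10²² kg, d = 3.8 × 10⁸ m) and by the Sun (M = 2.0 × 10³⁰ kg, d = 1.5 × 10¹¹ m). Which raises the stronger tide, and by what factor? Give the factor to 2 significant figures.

The Moon, by a factor of ≈ 2.2

Tidal acceleration ∝ M/d³, so compare M/d³ for each.
The Moon: (7.3 × 10²²) / (3.8 × 10⁸)³ = 1.330 × 10⁻³
The Sun: (2.0 × 10³⁰) / (1.5 × 10¹¹)³ = 5.926 × 10⁻⁴
Ratio (larger/smaller) = 2.2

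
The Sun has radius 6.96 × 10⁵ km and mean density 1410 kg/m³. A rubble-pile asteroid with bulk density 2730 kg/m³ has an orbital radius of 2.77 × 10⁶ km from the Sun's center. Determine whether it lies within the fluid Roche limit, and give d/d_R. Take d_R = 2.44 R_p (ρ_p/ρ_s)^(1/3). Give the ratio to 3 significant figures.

outside; d/d_R ≈ 2.03

d_R = 2.44 × (6.96 × 10⁵ km) × (1410/2730)^(1/3) = 1.363 × 10⁶ km
d/d_R = (2.77 × 10⁶) / (1.363 × 10⁶) = 2.03
Since d/d_R > 1, the body is outside the Roche limit.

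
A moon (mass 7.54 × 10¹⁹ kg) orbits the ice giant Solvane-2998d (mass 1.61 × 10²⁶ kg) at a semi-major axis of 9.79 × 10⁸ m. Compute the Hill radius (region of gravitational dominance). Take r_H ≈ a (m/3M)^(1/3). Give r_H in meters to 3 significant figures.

5.27 × 10⁶ m

r_H ≈ a (m/3M)^(1/3)
    = (9.79 × 10⁸) × (7.54 × 10¹⁹ / (3 × 1.61 × 10²⁶))^(1/3)
    = 5.27 × 10⁶ m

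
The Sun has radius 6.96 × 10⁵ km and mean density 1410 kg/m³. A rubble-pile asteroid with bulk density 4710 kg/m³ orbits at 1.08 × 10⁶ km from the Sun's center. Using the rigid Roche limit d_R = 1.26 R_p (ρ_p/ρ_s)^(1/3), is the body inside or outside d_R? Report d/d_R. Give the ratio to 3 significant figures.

outside; d/d_R ≈ 1.84

d_R = 1.26 × (6.96 × 10⁵ km) × (1410/4710)^(1/3) = 5.867 × 10⁵ km
d/d_R = (1.08 × 10⁶) / (5.867 × 10⁵) = 1.84
Since d/d_R > 1, the body is outside the Roche limit.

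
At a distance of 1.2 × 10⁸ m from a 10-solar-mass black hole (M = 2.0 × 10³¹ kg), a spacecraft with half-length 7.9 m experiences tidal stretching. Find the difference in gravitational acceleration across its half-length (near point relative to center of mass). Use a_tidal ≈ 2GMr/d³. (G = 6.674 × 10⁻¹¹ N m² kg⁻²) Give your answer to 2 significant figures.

Differencing GM/(d−r)² and GM/d² to first order in r/d gives 2GMr/d³.
Δg = 2GMr/d³
   = 2 × (6.674 × 10⁻¹¹) × (2.0 × 10³¹) × (7.9) / (1.2 × 10⁸)³
   = 1.2 × 10⁻² m/s²

1.2 × 10⁻² m/s²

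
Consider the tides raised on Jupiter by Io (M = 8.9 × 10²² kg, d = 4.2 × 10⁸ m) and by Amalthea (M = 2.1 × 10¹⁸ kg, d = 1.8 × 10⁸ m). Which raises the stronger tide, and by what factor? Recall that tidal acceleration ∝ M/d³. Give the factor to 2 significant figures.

The tide-raising term goes as M/d³ (the gradient of a 1/d² field).
Io: (8.9 × 10²²) / (4.2 × 10⁸)³ = 1.201 × 10⁻³
Amalthea: (2.1 × 10¹⁸) / (1.8 × 10⁸)³ = 3.601 × 10⁻⁷
Ratio (larger/smaller) = 3300

Io, by a factor of ≈ 3300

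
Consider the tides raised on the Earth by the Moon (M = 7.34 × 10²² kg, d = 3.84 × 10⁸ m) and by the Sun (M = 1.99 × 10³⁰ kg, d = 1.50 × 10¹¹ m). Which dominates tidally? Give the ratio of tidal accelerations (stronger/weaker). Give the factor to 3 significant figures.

The Moon, by a factor of ≈ 2.20

Tidal stretch scales as M/d³; compute that for each body.
The Moon: (7.34 × 10²²) / (3.84 × 10⁸)³ = 1.296 × 10⁻³
The Sun: (1.99 × 10³⁰) / (1.50 × 10¹¹)³ = 5.896 × 10⁻⁴
Ratio (larger/smaller) = 2.20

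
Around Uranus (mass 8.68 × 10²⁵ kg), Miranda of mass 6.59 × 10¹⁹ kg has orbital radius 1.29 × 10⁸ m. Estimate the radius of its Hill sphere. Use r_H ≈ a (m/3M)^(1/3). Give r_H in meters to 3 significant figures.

8.16 × 10⁵ m

r_H ≈ a (m/3M)^(1/3)
    = (1.29 × 10⁸) × (6.59 × 10¹⁹ / (3 × 8.68 × 10²⁵))^(1/3)
    = 8.16 × 10⁵ m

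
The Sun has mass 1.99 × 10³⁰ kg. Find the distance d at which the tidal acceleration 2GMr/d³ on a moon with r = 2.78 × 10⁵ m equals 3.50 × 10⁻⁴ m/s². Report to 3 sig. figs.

5.95 × 10⁹ m

2GMr/d³ = a_tidal  ⇒  d = (2GMr / a_tidal)^(1/3)
d = (2 × 6.674×10⁻¹¹ × (1.99 × 10³⁰) × (2.78 × 10⁵) / (3.50 × 10⁻⁴))^(1/3)
  = 5.95 × 10⁹ m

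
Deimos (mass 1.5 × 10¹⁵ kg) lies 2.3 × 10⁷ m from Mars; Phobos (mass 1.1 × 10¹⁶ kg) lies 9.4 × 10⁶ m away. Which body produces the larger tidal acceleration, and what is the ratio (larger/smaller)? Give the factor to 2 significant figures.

Phobos, by a factor of ≈ 110

Compare M/d³ for the two perturbers:
Deimos: (1.5 × 10¹⁵) / (2.3 × 10⁷)³ = 1.233 × 10⁻⁷
Phobos: (1.1 × 10¹⁶) / (9.4 × 10⁶)³ = 1.324 × 10⁻⁵
Ratio (larger/smaller) = 110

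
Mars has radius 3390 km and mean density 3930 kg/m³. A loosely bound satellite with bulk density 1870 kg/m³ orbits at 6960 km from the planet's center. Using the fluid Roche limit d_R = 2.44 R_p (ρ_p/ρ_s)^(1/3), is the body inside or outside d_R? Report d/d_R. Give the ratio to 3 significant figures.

inside; d/d_R ≈ 0.657

d_R = 2.44 × (3390 km) × (3930/1870)^(1/3) = 10600 km
d/d_R = (6960) / (10600) = 0.657
Since d/d_R < 1, the body is inside the Roche limit.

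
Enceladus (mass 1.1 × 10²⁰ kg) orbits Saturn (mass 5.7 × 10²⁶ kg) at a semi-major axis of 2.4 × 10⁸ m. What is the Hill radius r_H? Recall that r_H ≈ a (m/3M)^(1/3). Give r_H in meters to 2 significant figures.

r_H ≈ a (m/3M)^(1/3)
    = (2.4 × 10⁸) × (1.1 × 10²⁰ / (3 × 5.7 × 10²⁶))^(1/3)
    = 9.6 × 10⁵ m

9.6 × 10⁵ m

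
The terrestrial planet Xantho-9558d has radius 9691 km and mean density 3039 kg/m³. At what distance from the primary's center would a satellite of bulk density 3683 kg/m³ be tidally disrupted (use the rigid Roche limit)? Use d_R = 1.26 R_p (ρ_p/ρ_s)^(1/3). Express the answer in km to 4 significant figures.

11450 km

d_R = 1.26 × 9691 km × (3039/3683)^(1/3)
    = 11450 km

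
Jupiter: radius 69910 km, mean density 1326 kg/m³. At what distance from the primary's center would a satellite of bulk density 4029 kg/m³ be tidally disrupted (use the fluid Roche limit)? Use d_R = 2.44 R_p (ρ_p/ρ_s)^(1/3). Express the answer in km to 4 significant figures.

1.178 × 10⁵ km

d_R = 2.44 × 69910 km × (1326/4029)^(1/3)
    = 1.178 × 10⁵ km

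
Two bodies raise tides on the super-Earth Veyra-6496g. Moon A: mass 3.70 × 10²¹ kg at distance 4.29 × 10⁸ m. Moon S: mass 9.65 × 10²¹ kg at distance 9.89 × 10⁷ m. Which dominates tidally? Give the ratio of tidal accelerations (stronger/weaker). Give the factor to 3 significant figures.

Tidal acceleration ∝ M/d³, so compare M/d³ for each.
Moon A: (3.70 × 10²¹) / (4.29 × 10⁸)³ = 4.686 × 10⁻⁵
Moon S: (9.65 × 10²¹) / (9.89 × 10⁷)³ = 9.976 × 10⁻³
Ratio (larger/smaller) = 213

Moon S, by a factor of ≈ 213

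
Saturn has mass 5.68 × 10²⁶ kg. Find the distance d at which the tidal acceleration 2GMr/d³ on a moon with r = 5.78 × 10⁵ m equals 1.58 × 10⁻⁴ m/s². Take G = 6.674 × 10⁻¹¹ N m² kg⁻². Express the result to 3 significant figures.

6.52 × 10⁸ m

2GMr/d³ = a_tidal  ⇒  d = (2GMr / a_tidal)^(1/3)
d = (2 × 6.674×10⁻¹¹ × (5.68 × 10²⁶) × (5.78 × 10⁵) / (1.58 × 10⁻⁴))^(1/3)
  = 6.52 × 10⁸ m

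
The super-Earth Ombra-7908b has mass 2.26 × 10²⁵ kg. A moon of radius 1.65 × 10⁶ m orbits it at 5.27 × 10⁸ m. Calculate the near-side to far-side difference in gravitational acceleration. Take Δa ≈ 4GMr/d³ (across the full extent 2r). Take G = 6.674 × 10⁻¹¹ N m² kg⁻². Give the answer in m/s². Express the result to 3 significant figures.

6.80 × 10⁻⁵ m/s²

a_tidal = 4GMr/d³
        = 4 × (6.674 × 10⁻¹¹) × (2.26 × 10²⁵) × (1.65 × 10⁶) / (5.27 × 10⁸)³
        = 6.80 × 10⁻⁵ m/s²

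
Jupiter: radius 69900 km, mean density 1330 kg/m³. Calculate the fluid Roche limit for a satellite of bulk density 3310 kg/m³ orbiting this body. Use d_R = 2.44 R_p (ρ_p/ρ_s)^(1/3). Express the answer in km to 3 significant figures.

d_R = 2.44 × 69900 km × (1330/3310)^(1/3)
    = 1.26 × 10⁵ km

1.26 × 10⁵ km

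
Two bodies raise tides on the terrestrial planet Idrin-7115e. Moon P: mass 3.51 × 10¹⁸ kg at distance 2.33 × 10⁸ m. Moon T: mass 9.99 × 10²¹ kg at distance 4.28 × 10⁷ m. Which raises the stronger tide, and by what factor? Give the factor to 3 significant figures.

The tide-raising term goes as M/d³ (the gradient of a 1/d² field).
Moon P: (3.51 × 10¹⁸) / (2.33 × 10⁸)³ = 2.775 × 10⁻⁷
Moon T: (9.99 × 10²¹) / (4.28 × 10⁷)³ = 1.274 × 10⁻¹
Ratio (larger/smaller) = 4.59 × 10⁵

Moon T, by a factor of ≈ 4.59 × 10⁵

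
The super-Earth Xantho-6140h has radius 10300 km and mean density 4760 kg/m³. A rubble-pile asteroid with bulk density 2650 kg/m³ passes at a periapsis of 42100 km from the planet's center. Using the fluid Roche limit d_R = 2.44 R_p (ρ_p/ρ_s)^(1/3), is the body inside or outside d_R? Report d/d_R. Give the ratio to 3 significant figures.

d_R = 2.44 × (10300 km) × (4760/2650)^(1/3) = 30550 km
d/d_R = (42100) / (30550) = 1.38
Since d/d_R > 1, the body is outside the Roche limit.

outside; d/d_R ≈ 1.38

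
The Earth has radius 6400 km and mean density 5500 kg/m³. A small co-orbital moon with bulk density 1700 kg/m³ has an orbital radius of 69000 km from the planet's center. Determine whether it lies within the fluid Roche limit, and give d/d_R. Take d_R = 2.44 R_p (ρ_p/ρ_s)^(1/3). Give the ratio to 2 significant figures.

d_R = 2.44 × (6400 km) × (5500/1700)^(1/3) = 23100 km
d/d_R = (69000) / (23100) = 3.0
Since d/d_R > 1, the body is outside the Roche limit.

outside; d/d_R ≈ 3.0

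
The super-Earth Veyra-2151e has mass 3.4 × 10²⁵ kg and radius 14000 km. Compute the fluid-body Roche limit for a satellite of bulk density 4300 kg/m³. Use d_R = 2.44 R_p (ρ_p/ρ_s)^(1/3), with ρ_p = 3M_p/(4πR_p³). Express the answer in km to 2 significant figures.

30000 km

ρ_p = 3M_p/(4πR_p³) = 3 × (3.4 × 10²⁵) / (4π × (1.4 × 10⁷ m)³) = 3000 kg/m³
d_R = 2.44 × 14000 km × (3000/4300)^(1/3)
    = 30000 km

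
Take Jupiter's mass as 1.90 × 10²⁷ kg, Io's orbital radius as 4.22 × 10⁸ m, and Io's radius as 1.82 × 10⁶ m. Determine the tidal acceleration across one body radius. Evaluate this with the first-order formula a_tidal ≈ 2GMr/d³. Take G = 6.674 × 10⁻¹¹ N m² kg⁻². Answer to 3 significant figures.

6.14 × 10⁻³ m/s²

Differencing GM/(d−r)² and GM/d² to first order in r/d gives 2GMr/d³.
Δg = 2GMr/d³
   = 2 × (6.674 × 10⁻¹¹) × (1.90 × 10²⁷) × (1.82 × 10⁶) / (4.22 × 10⁸)³
   = 6.14 × 10⁻³ m/s²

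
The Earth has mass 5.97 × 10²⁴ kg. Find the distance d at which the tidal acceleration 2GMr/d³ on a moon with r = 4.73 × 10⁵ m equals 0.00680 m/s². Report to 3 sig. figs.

2GMr/d³ = a_tidal  ⇒  d = (2GMr / a_tidal)^(1/3)
d = (2 × 6.674×10⁻¹¹ × (5.97 × 10²⁴) × (4.73 × 10⁵) / (0.00680))^(1/3)
  = 3.81 × 10⁷ m

3.81 × 10⁷ m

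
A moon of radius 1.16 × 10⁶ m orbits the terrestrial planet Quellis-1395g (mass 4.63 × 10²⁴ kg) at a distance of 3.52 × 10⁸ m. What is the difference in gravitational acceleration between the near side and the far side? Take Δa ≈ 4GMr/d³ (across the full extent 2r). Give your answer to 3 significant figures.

Δa = 4GMr/d³
   = 4 × (6.674 × 10⁻¹¹) × (4.63 × 10²⁴) × (1.16 × 10⁶) / (3.52 × 10⁸)³
   = 3.29 × 10⁻⁵ m/s²

3.29 × 10⁻⁵ m/s²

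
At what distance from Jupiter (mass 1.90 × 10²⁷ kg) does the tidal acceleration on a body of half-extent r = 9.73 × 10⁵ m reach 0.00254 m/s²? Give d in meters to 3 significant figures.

4.60 × 10⁸ m

2GMr/d³ = a_tidal  ⇒  d = (2GMr / a_tidal)^(1/3)
d = (2 × 6.674×10⁻¹¹ × (1.90 × 10²⁷) × (9.73 × 10⁵) / (0.00254))^(1/3)
  = 4.60 × 10⁸ m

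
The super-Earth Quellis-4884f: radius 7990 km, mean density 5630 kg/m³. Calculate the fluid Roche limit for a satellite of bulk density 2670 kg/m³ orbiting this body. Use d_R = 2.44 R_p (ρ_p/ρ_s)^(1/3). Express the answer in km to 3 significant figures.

25000 km

d_R = 2.44 × 7990 km × (5630/2670)^(1/3)
    = 25000 km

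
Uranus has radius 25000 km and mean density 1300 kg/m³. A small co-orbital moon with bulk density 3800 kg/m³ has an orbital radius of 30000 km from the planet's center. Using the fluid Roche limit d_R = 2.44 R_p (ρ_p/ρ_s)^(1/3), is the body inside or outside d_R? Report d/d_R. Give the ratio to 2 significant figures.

inside; d/d_R ≈ 0.70

d_R = 2.44 × (25000 km) × (1300/3800)^(1/3) = 42660 km
d/d_R = (30000) / (42660) = 0.70
Since d/d_R < 1, the body is inside the Roche limit.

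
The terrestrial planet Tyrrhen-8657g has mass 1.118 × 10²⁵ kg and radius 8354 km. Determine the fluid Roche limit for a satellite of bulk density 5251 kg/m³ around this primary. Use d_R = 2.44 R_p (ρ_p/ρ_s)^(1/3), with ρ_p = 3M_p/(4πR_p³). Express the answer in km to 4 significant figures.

ρ_p = 3M_p/(4πR_p³) = 3 × (1.118 × 10²⁵) / (4π × (8.354 × 10⁶ m)³) = 4578 kg/m³
d_R = 2.44 × 8354 km × (4578/5251)^(1/3)
    = 19470 km

19470 km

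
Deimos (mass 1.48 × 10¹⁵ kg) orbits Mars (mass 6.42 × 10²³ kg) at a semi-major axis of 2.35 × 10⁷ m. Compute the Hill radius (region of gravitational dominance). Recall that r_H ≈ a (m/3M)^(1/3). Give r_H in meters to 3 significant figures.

r_H ≈ a (m/3M)^(1/3)
    = (2.35 × 10⁷) × (1.48 × 10¹⁵ / (3 × 6.42 × 10²³))^(1/3)
    = 2.15 × 10⁴ m

2.15 × 10⁴ m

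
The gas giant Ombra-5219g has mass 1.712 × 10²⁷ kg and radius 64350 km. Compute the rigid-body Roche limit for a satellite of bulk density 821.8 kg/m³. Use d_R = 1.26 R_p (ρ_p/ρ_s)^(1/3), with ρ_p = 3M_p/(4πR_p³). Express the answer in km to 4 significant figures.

99830 km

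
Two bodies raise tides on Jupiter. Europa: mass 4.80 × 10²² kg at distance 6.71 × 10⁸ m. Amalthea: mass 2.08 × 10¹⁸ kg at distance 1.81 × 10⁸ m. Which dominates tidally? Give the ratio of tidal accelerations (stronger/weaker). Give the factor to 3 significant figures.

Europa, by a factor of ≈ 453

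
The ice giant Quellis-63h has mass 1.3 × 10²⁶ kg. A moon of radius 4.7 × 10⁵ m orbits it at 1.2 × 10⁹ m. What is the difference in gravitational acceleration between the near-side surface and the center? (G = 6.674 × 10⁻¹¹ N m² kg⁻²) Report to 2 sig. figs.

4.7 × 10⁻⁶ m/s²

Differencing GM/(d−r)² and GM/d² to first order in r/d gives 2GMr/d³.
Δg = 2GMr/d³
   = 2 × (6.674 × 10⁻¹¹) × (1.3 × 10²⁶) × (4.7 × 10⁵) / (1.2 × 10⁹)³
   = 4.7 × 10⁻⁶ m/s²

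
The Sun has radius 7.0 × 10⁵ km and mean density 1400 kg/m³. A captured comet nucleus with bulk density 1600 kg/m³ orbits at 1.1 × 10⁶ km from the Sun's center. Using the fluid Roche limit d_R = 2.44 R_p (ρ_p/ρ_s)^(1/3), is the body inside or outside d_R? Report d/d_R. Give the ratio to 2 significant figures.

d_R = 2.44 × (7.0 × 10⁵ km) × (1400/1600)^(1/3) = 1.634 × 10⁶ km
d/d_R = (1.1 × 10⁶) / (1.634 × 10⁶) = 0.67
Since d/d_R < 1, the body is inside the Roche limit.

inside; d/d_R ≈ 0.67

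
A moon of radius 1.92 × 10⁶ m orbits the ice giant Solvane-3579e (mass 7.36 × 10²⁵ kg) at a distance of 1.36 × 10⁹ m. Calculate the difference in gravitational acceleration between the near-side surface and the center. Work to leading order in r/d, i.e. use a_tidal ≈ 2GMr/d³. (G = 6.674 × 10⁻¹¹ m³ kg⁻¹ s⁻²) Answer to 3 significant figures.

7.50 × 10⁻⁶ m/s²

Δg = 2GMr/d³
   = 2 × (6.674 × 10⁻¹¹) × (7.36 × 10²⁵) × (1.92 × 10⁶) / (1.36 × 10⁹)³
   = 7.50 × 10⁻⁶ m/s²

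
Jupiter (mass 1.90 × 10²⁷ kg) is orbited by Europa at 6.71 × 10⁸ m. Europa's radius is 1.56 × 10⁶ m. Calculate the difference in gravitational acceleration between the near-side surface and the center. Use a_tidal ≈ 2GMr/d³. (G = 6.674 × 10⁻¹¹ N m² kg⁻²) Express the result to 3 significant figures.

1.31 × 10⁻³ m/s²

Since r ≪ d, expand the inverse-square field across one radius to get the leading 2GMr/d³ term.
Δg = 2GMr/d³
   = 2 × (6.674 × 10⁻¹¹) × (1.90 × 10²⁷) × (1.56 × 10⁶) / (6.71 × 10⁸)³
   = 1.31 × 10⁻³ m/s²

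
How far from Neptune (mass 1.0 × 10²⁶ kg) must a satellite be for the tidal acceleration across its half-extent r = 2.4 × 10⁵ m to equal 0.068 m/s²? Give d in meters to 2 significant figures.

2GMr/d³ = a_tidal  ⇒  d = (2GMr / a_tidal)^(1/3)
d = (2 × 6.674×10⁻¹¹ × (1.0 × 10²⁶) × (2.4 × 10⁵) / (0.068))^(1/3)
  = 3.6 × 10⁷ m

3.6 × 10⁷ m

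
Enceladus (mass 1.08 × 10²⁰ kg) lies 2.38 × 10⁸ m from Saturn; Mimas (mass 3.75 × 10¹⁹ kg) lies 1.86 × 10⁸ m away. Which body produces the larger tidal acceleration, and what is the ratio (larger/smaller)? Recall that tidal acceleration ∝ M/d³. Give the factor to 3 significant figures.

Tidal acceleration ∝ M/d³, so compare M/d³ for each.
Enceladus: (1.08 × 10²⁰) / (2.38 × 10⁸)³ = 8.011 × 10⁻⁶
Mimas: (3.75 × 10¹⁹) / (1.86 × 10⁸)³ = 5.828 × 10⁻⁶
Ratio (larger/smaller) = 1.37

Enceladus, by a factor of ≈ 1.37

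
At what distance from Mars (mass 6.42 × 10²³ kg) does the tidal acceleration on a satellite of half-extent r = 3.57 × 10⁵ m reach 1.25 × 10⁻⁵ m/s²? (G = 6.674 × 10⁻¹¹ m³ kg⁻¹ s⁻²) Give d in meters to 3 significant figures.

1.35 × 10⁸ m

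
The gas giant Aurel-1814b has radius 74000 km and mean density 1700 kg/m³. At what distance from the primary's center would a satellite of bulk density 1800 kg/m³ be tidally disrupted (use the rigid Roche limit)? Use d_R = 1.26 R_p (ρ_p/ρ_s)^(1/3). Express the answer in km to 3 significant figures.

d_R = 1.26 × 74000 km × (1700/1800)^(1/3)
    = 91500 km

91500 km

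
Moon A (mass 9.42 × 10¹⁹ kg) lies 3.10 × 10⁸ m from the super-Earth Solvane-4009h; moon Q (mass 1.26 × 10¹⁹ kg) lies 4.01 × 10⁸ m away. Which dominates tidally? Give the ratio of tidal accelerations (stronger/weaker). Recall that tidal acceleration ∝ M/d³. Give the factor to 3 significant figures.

Moon A, by a factor of ≈ 16.2

Compare M/d³ for the two perturbers:
Moon A: (9.42 × 10¹⁹) / (3.10 × 10⁸)³ = 3.162 × 10⁻⁶
Moon Q: (1.26 × 10¹⁹) / (4.01 × 10⁸)³ = 1.954 × 10⁻⁷
Ratio (larger/smaller) = 16.2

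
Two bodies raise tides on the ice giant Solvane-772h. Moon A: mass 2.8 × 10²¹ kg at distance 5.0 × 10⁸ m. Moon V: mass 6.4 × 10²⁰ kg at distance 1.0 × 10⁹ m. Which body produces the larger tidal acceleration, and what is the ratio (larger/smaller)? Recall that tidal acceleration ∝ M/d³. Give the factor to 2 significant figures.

Moon A, by a factor of ≈ 35

Tidal acceleration ∝ M/d³, so compare M/d³ for each.
Moon A: (2.8 × 10²¹) / (5.0 × 10⁸)³ = 2.240 × 10⁻⁵
Moon V: (6.4 × 10²⁰) / (1.0 × 10⁹)³ = 6.400 × 10⁻⁷
Ratio (larger/smaller) = 35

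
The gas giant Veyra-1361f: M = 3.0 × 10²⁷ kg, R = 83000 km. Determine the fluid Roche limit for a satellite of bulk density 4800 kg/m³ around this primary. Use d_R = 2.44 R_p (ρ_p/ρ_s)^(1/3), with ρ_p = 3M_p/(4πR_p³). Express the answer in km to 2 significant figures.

1.3 × 10⁵ km

ρ_p = 3M_p/(4πR_p³) = 3 × (3.0 × 10²⁷) / (4π × (8.3 × 10⁷ m)³) = 1300 kg/m³
d_R = 2.44 × 83000 km × (1300/4800)^(1/3)
    = 1.3 × 10⁵ km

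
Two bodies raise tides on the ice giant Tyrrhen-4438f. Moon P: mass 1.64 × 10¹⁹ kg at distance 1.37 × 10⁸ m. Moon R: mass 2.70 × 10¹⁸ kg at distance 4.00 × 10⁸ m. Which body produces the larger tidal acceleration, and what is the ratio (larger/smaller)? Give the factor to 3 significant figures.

Tidal acceleration ∝ M/d³, so compare M/d³ for each.
Moon P: (1.64 × 10¹⁹) / (1.37 × 10⁸)³ = 6.378 × 10⁻⁶
Moon R: (2.70 × 10¹⁸) / (4.00 × 10⁸)³ = 4.219 × 10⁻⁸
Ratio (larger/smaller) = 151

Moon P, by a factor of ≈ 151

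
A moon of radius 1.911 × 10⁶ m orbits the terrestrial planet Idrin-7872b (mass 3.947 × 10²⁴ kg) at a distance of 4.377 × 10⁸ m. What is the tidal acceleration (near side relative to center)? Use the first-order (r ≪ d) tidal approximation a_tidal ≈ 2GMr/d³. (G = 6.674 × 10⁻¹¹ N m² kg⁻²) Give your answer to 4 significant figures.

Δg = 2GMr/d³
   = 2 × (6.674 × 10⁻¹¹) × (3.947 × 10²⁴) × (1.911 × 10⁶) / (4.377 × 10⁸)³
   = 1.201 × 10⁻⁵ m/s²

1.201 × 10⁻⁵ m/s²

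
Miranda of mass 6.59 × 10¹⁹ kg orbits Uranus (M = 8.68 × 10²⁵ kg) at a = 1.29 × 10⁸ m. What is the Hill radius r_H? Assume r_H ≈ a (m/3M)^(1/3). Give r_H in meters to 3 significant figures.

8.16 × 10⁵ m

r_H ≈ a (m/3M)^(1/3)
    = (1.29 × 10⁸) × (6.59 × 10¹⁹ / (3 × 8.68 × 10²⁵))^(1/3)
    = 8.16 × 10⁵ m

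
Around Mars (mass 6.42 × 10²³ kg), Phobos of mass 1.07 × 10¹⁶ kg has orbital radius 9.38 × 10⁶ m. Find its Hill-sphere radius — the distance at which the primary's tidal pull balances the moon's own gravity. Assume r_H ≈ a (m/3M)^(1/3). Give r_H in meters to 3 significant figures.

1.66 × 10⁴ m

r_H ≈ a (m/3M)^(1/3)
    = (9.38 × 10⁶) × (1.07 × 10¹⁶ / (3 × 6.42 × 10²³))^(1/3)
    = 1.66 × 10⁴ m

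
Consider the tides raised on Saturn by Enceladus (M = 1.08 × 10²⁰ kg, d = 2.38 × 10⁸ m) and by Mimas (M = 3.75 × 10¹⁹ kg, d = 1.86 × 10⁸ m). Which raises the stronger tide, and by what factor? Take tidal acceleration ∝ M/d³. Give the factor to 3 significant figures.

Tidal stretch scales as M/d³; compute that for each body.
Enceladus: (1.08 × 10²⁰) / (2.38 × 10⁸)³ = 8.011 × 10⁻⁶
Mimas: (3.75 × 10¹⁹) / (1.86 × 10⁸)³ = 5.828 × 10⁻⁶
Ratio (larger/smaller) = 1.37

Enceladus, by a factor of ≈ 1.37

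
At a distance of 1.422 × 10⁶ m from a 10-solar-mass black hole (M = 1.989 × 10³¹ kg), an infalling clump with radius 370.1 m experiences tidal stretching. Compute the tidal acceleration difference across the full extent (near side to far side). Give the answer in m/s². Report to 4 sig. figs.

6.834 × 10⁵ m/s²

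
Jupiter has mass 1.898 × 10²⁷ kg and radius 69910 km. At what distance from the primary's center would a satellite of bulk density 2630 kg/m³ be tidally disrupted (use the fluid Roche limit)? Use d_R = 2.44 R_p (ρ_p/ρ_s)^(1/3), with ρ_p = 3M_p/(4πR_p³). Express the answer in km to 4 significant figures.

1.358 × 10⁵ km

ρ_p = 3M_p/(4πR_p³) = 3 × (1.898 × 10²⁷) / (4π × (6.991 × 10⁷ m)³) = 1326 kg/m³
d_R = 2.44 × 69910 km × (1326/2630)^(1/3)
    = 1.358 × 10⁵ km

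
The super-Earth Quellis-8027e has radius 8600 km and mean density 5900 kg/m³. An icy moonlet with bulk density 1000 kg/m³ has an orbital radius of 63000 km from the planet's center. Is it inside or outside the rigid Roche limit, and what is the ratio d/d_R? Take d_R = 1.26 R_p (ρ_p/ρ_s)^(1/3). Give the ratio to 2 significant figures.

outside; d/d_R ≈ 3.2

d_R = 1.26 × (8600 km) × (5900/1000)^(1/3) = 19580 km
d/d_R = (63000) / (19580) = 3.2
Since d/d_R > 1, the body is outside the Roche limit.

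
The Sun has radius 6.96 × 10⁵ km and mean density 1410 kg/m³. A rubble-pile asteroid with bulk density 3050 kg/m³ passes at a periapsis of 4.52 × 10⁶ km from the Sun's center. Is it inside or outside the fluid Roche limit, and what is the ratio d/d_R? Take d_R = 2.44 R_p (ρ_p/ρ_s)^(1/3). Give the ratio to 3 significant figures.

outside; d/d_R ≈ 3.44

d_R = 2.44 × (6.96 × 10⁵ km) × (1410/3050)^(1/3) = 1.313 × 10⁶ km
d/d_R = (4.52 × 10⁶) / (1.313 × 10⁶) = 3.44
Since d/d_R > 1, the body is outside the Roche limit.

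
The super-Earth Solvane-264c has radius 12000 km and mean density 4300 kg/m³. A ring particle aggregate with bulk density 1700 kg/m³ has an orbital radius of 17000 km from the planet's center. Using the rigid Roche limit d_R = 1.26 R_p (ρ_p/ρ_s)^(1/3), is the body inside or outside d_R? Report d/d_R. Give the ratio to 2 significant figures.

inside; d/d_R ≈ 0.83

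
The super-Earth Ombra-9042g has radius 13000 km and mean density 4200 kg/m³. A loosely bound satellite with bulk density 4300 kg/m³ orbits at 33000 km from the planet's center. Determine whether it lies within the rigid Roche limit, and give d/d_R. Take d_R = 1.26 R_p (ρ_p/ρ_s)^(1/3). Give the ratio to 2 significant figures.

d_R = 1.26 × (13000 km) × (4200/4300)^(1/3) = 16250 km
d/d_R = (33000) / (16250) = 2.0
Since d/d_R > 1, the body is outside the Roche limit.

outside; d/d_R ≈ 2.0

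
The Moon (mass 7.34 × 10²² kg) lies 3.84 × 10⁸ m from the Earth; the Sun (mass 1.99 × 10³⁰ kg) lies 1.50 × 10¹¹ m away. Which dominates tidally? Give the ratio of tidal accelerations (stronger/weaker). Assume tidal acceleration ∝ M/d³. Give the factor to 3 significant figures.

Tidal stretch scales as M/d³; compute that for each body.
The Moon: (7.34 × 10²²) / (3.84 × 10⁸)³ = 1.296 × 10⁻³
The Sun: (1.99 × 10³⁰) / (1.50 × 10¹¹)³ = 5.896 × 10⁻⁴
Ratio (larger/smaller) = 2.20

The Moon, by a factor of ≈ 2.20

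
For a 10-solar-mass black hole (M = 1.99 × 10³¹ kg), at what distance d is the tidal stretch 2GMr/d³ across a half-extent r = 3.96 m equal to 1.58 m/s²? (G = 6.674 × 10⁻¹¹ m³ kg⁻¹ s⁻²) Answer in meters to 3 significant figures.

1.88 × 10⁷ m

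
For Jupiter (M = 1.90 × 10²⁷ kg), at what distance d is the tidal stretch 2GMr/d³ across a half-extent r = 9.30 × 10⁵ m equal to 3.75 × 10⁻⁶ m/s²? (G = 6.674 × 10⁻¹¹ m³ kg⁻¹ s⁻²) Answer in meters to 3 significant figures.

3.98 × 10⁹ m

2GMr/d³ = a_tidal  ⇒  d = (2GMr / a_tidal)^(1/3)
d = (2 × 6.674×10⁻¹¹ × (1.90 × 10²⁷) × (9.30 × 10⁵) / (3.75 × 10⁻⁶))^(1/3)
  = 3.98 × 10⁹ m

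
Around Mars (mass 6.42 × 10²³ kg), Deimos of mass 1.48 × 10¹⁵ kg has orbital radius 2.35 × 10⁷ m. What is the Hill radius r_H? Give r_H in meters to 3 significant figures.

r_H ≈ a (m/3M)^(1/3)
    = (2.35 × 10⁷) × (1.48 × 10¹⁵ / (3 × 6.42 × 10²³))^(1/3)
    = 2.15 × 10⁴ m

2.15 × 10⁴ m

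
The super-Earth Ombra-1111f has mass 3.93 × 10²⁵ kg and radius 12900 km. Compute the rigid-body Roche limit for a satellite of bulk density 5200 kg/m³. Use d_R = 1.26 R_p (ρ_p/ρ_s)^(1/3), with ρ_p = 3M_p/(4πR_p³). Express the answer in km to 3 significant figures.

15300 km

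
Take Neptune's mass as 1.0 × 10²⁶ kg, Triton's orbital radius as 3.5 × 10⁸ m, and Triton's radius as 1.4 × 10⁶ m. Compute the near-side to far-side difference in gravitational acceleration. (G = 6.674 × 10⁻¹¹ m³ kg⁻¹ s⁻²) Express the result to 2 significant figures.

Near-to-far spans 2r, so the tidal difference is twice the near-to-center value: 4GMr/d³.
Δg = 4GMr/d³
   = 4 × (6.674 × 10⁻¹¹) × (1.0 × 10²⁶) × (1.4 × 10⁶) / (3.5 × 10⁸)³
   = 8.7 × 10⁻⁴ m/s²

8.7 × 10⁻⁴ m/s²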